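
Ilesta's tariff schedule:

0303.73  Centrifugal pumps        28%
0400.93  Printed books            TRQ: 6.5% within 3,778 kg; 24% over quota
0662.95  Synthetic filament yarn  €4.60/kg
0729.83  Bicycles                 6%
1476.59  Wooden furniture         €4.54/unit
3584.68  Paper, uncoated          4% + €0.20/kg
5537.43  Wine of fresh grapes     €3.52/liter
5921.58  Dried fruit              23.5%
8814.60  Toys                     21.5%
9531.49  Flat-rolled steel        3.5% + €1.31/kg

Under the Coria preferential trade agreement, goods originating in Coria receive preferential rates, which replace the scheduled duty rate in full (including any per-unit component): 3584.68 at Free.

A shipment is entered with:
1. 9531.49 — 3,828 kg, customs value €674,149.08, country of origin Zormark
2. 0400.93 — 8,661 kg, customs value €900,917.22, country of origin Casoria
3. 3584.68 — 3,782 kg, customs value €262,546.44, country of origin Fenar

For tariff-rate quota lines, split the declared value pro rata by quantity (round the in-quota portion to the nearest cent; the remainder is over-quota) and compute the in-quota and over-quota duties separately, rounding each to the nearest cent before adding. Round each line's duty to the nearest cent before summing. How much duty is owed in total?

€187,315.47

Line 1 (9531.49, Zormark, 3,828 kg, €674,149.08):
Base rate for 9531.49 is 3.5% + €1.31/kg.
Duty = €674,149.08 × 3.5% + 3,828 × €1.31 = €28,609.90.
Line 2 (0400.93, Casoria, 8,661 kg, €900,917.22):
Code 0400.93 is under a tariff-rate quota (threshold 3,778 kg). In-quota: 3,778 kg at 6.5%; over-quota: 4,883 kg at 24%.
Pro-rata value split: in-quota = €900,917.22 × 3,778/8,661 = €392,987.56; over-quota = €900,917.22 − €392,987.56 = €507,929.66.
In-quota duty = €392,987.56 × 6.5% = €25,544.19. Over-quota duty = €507,929.66 × 24% = €121,903.12.
Line duty = €25,544.19 + €121,903.12 = €147,447.31.
Line 3 (3584.68, Fenar, 3,782 kg, €262,546.44):
Base rate for 3584.68 is 4% + €0.20/kg.
3584.68 has an FTA preferential rate, but origin Fenar is not Coria; base rate stands.
Duty = €262,546.44 × 4% + 3,782 × €0.20 = €11,258.26.
Total = €28,609.90 + €147,447.31 + €11,258.26 = €187,315.47.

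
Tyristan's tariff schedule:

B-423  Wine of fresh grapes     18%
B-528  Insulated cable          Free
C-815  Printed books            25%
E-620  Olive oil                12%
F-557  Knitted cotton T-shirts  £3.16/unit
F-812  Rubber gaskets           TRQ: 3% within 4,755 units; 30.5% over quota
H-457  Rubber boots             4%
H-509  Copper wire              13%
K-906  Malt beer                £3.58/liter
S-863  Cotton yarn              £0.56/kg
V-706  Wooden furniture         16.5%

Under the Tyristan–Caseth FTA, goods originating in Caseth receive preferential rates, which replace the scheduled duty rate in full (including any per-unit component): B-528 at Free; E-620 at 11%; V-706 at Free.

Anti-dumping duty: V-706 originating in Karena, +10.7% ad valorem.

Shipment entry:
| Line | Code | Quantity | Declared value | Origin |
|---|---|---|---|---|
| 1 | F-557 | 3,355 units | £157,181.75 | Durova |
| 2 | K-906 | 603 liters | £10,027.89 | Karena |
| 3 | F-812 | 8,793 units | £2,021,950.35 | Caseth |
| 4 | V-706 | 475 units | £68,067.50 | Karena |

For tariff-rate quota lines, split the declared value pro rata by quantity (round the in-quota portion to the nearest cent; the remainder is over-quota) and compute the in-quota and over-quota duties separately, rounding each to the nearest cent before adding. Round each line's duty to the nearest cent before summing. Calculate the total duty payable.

£347,281.39

Line 1 (F-557, Durova, 3,355 units, £157,181.75):
Base rate for F-557 is £3.16/unit.
Duty = 3,355 × £3.16 = £10,601.80.
Line 2 (K-906, Karena, 603 liters, £10,027.89):
Base rate for K-906 is £3.58/liter.
Duty = 603 × £3.58 = £2,158.74.
Line 3 (F-812, Caseth, 8,793 units, £2,021,950.35):
Code F-812 is under a tariff-rate quota (threshold 4,755 units). In-quota: 4,755 units at 3%; over-quota: 4,038 units at 30.5%.
Pro-rata value split: in-quota = £2,021,950.35 × 4,755/8,793 = £1,093,412.25; over-quota = £2,021,950.35 − £1,093,412.25 = £928,538.10.
In-quota duty = £1,093,412.25 × 3% = £32,802.37. Over-quota duty = £928,538.10 × 30.5% = £283,204.12.
Line duty = £32,802.37 + £283,204.12 = £316,006.49.
Line 4 (V-706, Karena, 475 units, £68,067.50):
Base rate for V-706 is 16.5%.
V-706 has an FTA preferential rate, but origin Karena is not Caseth; base rate stands.
Additional duty on V-706 from Karena: +10.7%. Applied ad valorem rate: 16.5% + 10.7% = 27.2%.
Duty = £68,067.50 × 27.2% = £18,514.36.
Total = £10,601.80 + £2,158.74 + £316,006.49 + £18,514.36 = £347,281.39.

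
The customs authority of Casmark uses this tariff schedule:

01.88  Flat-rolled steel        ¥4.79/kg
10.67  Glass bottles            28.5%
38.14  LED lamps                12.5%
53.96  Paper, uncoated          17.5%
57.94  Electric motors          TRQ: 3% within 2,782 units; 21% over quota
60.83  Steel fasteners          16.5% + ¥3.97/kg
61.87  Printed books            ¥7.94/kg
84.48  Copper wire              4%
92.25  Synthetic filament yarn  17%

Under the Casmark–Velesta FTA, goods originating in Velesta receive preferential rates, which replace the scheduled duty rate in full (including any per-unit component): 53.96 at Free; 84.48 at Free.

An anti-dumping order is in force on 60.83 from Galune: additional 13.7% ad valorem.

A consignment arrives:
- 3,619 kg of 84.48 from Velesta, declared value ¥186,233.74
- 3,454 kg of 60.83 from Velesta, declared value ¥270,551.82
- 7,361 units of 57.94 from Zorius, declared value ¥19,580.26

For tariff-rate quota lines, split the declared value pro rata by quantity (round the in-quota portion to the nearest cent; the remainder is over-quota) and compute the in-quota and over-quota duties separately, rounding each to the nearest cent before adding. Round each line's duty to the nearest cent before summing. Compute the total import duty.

¥61,133.26

Line 1 (84.48, Velesta, 3,619 kg, ¥186,233.74):
Base rate for 84.48 is 4%.
Origin Velesta qualifies under the Casmark–Velesta agreement and 84.48 is covered: preferential rate Free applies instead.
Duty = ¥186,233.74 × 0% = ¥0.00.
Line 2 (60.83, Velesta, 3,454 kg, ¥270,551.82):
Base rate for 60.83 is 16.5% + ¥3.97/kg.
Origin Velesta is the FTA partner but 60.83 is not on the preference list; base rate stands.
The additional-duty order on 60.83 targets Galune, not Velesta; it does not apply.
Duty = ¥270,551.82 × 16.5% + 3,454 × ¥3.97 = ¥58,353.43.
Line 3 (57.94, Zorius, 7,361 units, ¥19,580.26):
Code 57.94 is under a tariff-rate quota (threshold 2,782 units). In-quota: 2,782 units at 3%; over-quota: 4,579 units at 21%.
Pro-rata value split: in-quota = ¥19,580.26 × 2,782/7,361 = ¥7,400.12; over-quota = ¥19,580.26 − ¥7,400.12 = ¥12,180.14.
In-quota duty = ¥7,400.12 × 3% = ¥222.00. Over-quota duty = ¥12,180.14 × 21% = ¥2,557.83.
Line duty = ¥222.00 + ¥2,557.83 = ¥2,779.83.
Total = ¥0.00 + ¥58,353.43 + ¥2,779.83 = ¥61,133.26.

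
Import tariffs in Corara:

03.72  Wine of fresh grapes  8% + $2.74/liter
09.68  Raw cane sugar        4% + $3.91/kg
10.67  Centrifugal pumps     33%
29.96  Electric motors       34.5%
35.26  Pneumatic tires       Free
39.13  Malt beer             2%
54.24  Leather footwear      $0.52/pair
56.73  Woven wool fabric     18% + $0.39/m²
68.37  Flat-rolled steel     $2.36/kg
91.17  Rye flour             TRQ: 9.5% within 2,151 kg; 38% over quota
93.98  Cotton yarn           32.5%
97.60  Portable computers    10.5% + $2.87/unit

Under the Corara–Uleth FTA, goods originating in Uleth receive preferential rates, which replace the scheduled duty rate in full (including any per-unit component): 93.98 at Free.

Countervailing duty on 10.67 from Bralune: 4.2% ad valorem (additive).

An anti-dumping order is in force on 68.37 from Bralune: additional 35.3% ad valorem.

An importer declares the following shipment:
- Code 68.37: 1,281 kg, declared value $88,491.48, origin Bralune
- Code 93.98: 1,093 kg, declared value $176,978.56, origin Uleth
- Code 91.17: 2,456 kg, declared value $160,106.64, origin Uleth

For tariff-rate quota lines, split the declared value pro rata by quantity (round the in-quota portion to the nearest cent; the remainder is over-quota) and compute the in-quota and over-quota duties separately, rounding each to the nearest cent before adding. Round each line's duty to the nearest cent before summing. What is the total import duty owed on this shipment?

Line 1 (68.37, Bralune, 1,281 kg, $88,491.48):
Base rate for 68.37 is $2.36/kg.
Additional duty on 68.37 from Bralune: +35.3% ad valorem. Applied ad valorem rate = 35.3%.
Duty = $88,491.48 × 35.3% + 1,281 × $2.36 = $34,260.65.
Line 2 (93.98, Uleth, 1,093 kg, $176,978.56):
Base rate for 93.98 is 32.5%.
Origin Uleth qualifies under the Corara–Uleth agreement and 93.98 is covered: preferential rate Free applies instead.
Duty = $176,978.56 × 0% = $0.00.
Line 3 (91.17, Uleth, 2,456 kg, $160,106.64):
Code 91.17 is under a tariff-rate quota (threshold 2,151 kg). In-quota: 2,151 kg at 9.5%; over-quota: 305 kg at 38%.
Pro-rata value split: in-quota = $160,106.64 × 2,151/2,456 = $140,223.69; over-quota = $160,106.64 − $140,223.69 = $19,882.95.
In-quota duty = $140,223.69 × 9.5% = $13,321.25. Over-quota duty = $19,882.95 × 38% = $7,555.52.
Line duty = $13,321.25 + $7,555.52 = $20,876.77.
Total = $34,260.65 + $0.00 + $20,876.77 = $55,137.42.

$55,137.42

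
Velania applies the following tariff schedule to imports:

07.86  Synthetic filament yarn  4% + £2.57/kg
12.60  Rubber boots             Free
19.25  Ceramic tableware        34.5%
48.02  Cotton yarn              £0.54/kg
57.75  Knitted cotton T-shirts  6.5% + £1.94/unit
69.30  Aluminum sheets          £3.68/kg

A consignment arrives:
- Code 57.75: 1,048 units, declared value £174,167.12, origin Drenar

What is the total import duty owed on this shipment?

Line 1 (57.75, Drenar, 1,048 units, £174,167.12):
Base rate for 57.75 is 6.5% + £1.94/unit.
Duty = £174,167.12 × 6.5% + 1,048 × £1.94 = £13,353.98.

£13,353.98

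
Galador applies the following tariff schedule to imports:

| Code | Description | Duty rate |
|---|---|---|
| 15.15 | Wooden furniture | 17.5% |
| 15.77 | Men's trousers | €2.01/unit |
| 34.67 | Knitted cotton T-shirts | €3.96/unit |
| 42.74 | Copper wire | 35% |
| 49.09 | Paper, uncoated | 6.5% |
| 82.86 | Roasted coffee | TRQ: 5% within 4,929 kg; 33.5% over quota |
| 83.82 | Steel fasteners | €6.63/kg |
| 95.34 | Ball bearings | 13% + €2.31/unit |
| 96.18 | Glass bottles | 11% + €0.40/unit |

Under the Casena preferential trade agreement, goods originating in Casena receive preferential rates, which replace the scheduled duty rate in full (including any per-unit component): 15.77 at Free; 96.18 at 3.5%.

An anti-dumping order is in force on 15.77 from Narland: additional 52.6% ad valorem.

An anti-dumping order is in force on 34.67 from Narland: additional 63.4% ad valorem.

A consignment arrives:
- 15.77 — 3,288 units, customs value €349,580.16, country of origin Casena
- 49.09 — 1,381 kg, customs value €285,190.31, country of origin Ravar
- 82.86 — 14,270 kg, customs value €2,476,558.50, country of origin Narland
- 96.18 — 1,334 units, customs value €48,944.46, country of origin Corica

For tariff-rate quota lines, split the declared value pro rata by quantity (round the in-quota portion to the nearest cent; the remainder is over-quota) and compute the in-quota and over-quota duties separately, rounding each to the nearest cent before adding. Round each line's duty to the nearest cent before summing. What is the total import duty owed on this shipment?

Line 1 (15.77, Casena, 3,288 units, €349,580.16):
Base rate for 15.77 is €2.01/unit.
Origin Casena qualifies under the Galador–Casena agreement and 15.77 is covered: preferential rate Free applies instead.
The additional-duty order on 15.77 targets Narland, not Casena; it does not apply.
Duty = €349,580.16 × 0% = €0.00.
Line 2 (49.09, Ravar, 1,381 kg, €285,190.31):
Base rate for 49.09 is 6.5%.
Duty = €285,190.31 × 6.5% = €18,537.37.
Line 3 (82.86, Narland, 14,270 kg, €2,476,558.50):
Code 82.86 is under a tariff-rate quota (threshold 4,929 kg). In-quota: 4,929 kg at 5%; over-quota: 9,341 kg at 33.5%.
Pro-rata value split: in-quota = €2,476,558.50 × 4,929/14,270 = €855,427.95; over-quota = €2,476,558.50 − €855,427.95 = €1,621,130.55.
In-quota duty = €855,427.95 × 5% = €42,771.40. Over-quota duty = €1,621,130.55 × 33.5% = €543,078.73.
Line duty = €42,771.40 + €543,078.73 = €585,850.13.
Line 4 (96.18, Corica, 1,334 units, €48,944.46):
Base rate for 96.18 is 11% + €0.40/unit.
96.18 has an FTA preferential rate, but origin Corica is not Casena; base rate stands.
Duty = €48,944.46 × 11% + 1,334 × €0.40 = €5,917.49.
Total = €0.00 + €18,537.37 + €585,850.13 + €5,917.49 = €610,304.99.

€610,304.99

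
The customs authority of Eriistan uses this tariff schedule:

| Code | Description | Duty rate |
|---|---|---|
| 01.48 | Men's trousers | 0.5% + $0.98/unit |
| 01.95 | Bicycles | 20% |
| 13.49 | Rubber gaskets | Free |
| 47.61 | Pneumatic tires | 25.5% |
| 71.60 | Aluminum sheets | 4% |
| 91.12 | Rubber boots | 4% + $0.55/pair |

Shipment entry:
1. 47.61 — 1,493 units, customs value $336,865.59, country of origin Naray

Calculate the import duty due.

$85,900.73

Line 1 (47.61, Naray, 1,493 units, $336,865.59):
Base rate for 47.61 is 25.5%.
Duty = $336,865.59 × 25.5% = $85,900.73.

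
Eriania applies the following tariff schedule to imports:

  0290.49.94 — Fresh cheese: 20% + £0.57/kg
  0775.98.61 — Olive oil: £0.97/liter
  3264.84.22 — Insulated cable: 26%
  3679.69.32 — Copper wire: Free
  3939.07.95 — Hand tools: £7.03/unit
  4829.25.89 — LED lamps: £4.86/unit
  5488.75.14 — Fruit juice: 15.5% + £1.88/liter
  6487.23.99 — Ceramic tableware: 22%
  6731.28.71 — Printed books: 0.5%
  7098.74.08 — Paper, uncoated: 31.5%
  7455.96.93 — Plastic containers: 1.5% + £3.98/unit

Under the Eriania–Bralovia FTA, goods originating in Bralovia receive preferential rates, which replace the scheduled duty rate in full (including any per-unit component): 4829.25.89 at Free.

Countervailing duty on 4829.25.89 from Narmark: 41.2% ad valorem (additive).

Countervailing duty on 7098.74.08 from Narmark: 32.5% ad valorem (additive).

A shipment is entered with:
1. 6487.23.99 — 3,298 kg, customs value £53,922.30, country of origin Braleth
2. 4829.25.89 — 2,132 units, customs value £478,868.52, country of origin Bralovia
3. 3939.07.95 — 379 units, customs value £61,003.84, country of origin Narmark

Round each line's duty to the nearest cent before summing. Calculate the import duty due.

£14,527.28

Line 1 (6487.23.99, Braleth, 3,298 kg, £53,922.30):
Base rate for 6487.23.99 is 22%.
Duty = £53,922.30 × 22% = £11,862.91.
Line 2 (4829.25.89, Bralovia, 2,132 units, £478,868.52):
Base rate for 4829.25.89 is £4.86/unit.
Origin Bralovia qualifies under the Eriania–Bralovia agreement and 4829.25.89 is covered: preferential rate Free applies instead.
The additional-duty order on 4829.25.89 targets Narmark, not Bralovia; it does not apply.
Duty = £478,868.52 × 0% = £0.00.
Line 3 (3939.07.95, Narmark, 379 units, £61,003.84):
Base rate for 3939.07.95 is £7.03/unit.
Duty = 379 × £7.03 = £2,664.37.
Total = £11,862.91 + £0.00 + £2,664.37 = £14,527.28.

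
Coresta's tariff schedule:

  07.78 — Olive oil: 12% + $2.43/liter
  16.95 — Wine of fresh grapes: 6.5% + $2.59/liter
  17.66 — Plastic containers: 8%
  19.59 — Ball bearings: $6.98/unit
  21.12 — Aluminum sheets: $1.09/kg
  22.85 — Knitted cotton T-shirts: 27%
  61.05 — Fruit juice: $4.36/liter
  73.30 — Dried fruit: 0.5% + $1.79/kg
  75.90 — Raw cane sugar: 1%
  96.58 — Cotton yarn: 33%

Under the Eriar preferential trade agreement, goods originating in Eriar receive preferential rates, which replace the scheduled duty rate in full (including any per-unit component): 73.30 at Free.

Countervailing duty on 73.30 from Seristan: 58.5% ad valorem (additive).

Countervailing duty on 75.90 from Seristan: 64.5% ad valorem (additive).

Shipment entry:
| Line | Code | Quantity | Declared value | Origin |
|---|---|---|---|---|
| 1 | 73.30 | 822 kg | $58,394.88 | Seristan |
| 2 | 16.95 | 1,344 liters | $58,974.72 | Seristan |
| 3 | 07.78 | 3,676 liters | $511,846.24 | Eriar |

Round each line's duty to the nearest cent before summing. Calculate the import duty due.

Line 1 (73.30, Seristan, 822 kg, $58,394.88):
Base rate for 73.30 is 0.5% + $1.79/kg.
73.30 has an FTA preferential rate, but origin Seristan is not Eriar; base rate stands.
Additional duty on 73.30 from Seristan: +58.5%. Applied ad valorem rate: 0.5% + 58.5% = 59%.
Duty = $58,394.88 × 59% + 822 × $1.79 = $35,924.36.
Line 2 (16.95, Seristan, 1,344 liters, $58,974.72):
Base rate for 16.95 is 6.5% + $2.59/liter.
Duty = $58,974.72 × 6.5% + 1,344 × $2.59 = $7,314.32.
Line 3 (07.78, Eriar, 3,676 liters, $511,846.24):
Base rate for 07.78 is 12% + $2.43/liter.
Origin Eriar is the FTA partner but 07.78 is not on the preference list; base rate stands.
Duty = $511,846.24 × 12% + 3,676 × $2.43 = $70,354.23.
Total = $35,924.36 + $7,314.32 + $70,354.23 = $113,592.91.

$113,592.91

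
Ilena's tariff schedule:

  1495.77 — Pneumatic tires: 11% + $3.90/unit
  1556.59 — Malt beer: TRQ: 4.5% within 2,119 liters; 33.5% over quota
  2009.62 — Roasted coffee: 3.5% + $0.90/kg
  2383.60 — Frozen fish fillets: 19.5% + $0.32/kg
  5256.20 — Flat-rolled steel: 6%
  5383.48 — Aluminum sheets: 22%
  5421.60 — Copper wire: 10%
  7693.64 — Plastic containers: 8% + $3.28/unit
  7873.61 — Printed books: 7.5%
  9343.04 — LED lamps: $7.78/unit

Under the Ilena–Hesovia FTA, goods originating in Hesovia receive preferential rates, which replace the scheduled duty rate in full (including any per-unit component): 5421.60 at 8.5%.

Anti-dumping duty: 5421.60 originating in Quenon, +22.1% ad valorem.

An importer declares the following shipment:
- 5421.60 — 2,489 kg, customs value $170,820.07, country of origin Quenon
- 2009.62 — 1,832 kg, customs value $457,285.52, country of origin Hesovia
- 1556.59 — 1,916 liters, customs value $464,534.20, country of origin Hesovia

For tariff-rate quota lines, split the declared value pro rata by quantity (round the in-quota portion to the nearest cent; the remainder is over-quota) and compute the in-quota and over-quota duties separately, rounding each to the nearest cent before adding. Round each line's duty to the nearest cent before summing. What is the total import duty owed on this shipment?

Line 1 (5421.60, Quenon, 2,489 kg, $170,820.07):
Base rate for 5421.60 is 10%.
5421.60 has an FTA preferential rate, but origin Quenon is not Hesovia; base rate stands.
Additional duty on 5421.60 from Quenon: +22.1%. Applied ad valorem rate: 10% + 22.1% = 32.1%.
Duty = $170,820.07 × 32.1% = $54,833.24.
Line 2 (2009.62, Hesovia, 1,832 kg, $457,285.52):
Base rate for 2009.62 is 3.5% + $0.90/kg.
Origin Hesovia is the FTA partner but 2009.62 is not on the preference list; base rate stands.
Duty = $457,285.52 × 3.5% + 1,832 × $0.90 = $17,653.79.
Line 3 (1556.59, Hesovia, 1,916 liters, $464,534.20):
Code 1556.59 is under a tariff-rate quota (threshold 2,119 liters). Quantity 1,916 liters is within the quota, so the in-quota rate 4.5% applies to the full value.
Duty = $464,534.20 × 4.5% = $20,904.04.
Total = $54,833.24 + $17,653.79 + $20,904.04 = $93,391.07.

$93,391.07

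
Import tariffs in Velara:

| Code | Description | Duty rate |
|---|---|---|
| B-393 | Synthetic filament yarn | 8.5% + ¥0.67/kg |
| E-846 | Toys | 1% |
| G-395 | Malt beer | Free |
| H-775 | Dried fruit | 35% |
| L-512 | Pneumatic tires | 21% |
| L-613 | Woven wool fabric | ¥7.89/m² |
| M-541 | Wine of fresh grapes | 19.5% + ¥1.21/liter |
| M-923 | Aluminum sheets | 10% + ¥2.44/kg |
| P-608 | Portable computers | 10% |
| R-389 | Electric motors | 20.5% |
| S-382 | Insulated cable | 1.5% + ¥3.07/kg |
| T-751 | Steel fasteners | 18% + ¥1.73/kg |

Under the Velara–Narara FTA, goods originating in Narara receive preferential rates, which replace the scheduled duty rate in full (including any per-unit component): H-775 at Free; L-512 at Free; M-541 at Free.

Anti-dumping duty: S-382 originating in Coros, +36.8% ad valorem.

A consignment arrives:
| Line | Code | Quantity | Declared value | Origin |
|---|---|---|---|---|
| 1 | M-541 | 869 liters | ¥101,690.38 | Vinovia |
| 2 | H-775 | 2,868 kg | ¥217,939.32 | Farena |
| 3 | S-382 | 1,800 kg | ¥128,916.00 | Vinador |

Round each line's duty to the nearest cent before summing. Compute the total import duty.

¥104,619.61

Line 1 (M-541, Vinovia, 869 liters, ¥101,690.38):
Base rate for M-541 is 19.5% + ¥1.21/liter.
M-541 has an FTA preferential rate, but origin Vinovia is not Narara; base rate stands.
Duty = ¥101,690.38 × 19.5% + 869 × ¥1.21 = ¥20,881.11.
Line 2 (H-775, Farena, 2,868 kg, ¥217,939.32):
Base rate for H-775 is 35%.
H-775 has an FTA preferential rate, but origin Farena is not Narara; base rate stands.
Duty = ¥217,939.32 × 35% = ¥76,278.76.
Line 3 (S-382, Vinador, 1,800 kg, ¥128,916.00):
Base rate for S-382 is 1.5% + ¥3.07/kg.
The additional-duty order on S-382 targets Coros, not Vinador; it does not apply.
Duty = ¥128,916.00 × 1.5% + 1,800 × ¥3.07 = ¥7,459.74.
Total = ¥20,881.11 + ¥76,278.76 + ¥7,459.74 = ¥104,619.61.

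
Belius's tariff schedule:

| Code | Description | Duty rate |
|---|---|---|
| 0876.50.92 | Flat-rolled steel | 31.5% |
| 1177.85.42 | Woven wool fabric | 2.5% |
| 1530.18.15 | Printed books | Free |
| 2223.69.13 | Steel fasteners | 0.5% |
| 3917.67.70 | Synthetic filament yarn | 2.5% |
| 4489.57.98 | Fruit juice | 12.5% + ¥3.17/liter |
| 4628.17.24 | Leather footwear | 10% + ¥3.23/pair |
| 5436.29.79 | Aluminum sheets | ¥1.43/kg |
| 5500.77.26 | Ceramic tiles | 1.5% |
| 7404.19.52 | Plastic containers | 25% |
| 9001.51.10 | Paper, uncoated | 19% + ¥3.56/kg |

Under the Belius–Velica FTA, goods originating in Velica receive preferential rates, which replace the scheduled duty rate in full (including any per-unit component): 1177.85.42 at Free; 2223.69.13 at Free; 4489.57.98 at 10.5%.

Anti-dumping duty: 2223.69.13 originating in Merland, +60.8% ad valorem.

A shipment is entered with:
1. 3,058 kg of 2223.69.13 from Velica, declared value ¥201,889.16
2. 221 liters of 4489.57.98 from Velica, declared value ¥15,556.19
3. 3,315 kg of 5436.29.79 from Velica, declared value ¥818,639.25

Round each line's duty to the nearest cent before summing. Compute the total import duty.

¥6,373.85

Line 1 (2223.69.13, Velica, 3,058 kg, ¥201,889.16):
Base rate for 2223.69.13 is 0.5%.
Origin Velica qualifies under the Belius–Velica agreement and 2223.69.13 is covered: preferential rate Free applies instead.
The additional-duty order on 2223.69.13 targets Merland, not Velica; it does not apply.
Duty = ¥201,889.16 × 0% = ¥0.00.
Line 2 (4489.57.98, Velica, 221 liters, ¥15,556.19):
Base rate for 4489.57.98 is 12.5% + ¥3.17/liter.
Origin Velica qualifies under the Belius–Velica agreement and 4489.57.98 is covered: preferential rate 10.5% applies instead.
Duty = ¥15,556.19 × 10.5% = ¥1,633.40.
Line 3 (5436.29.79, Velica, 3,315 kg, ¥818,639.25):
Base rate for 5436.29.79 is ¥1.43/kg.
Origin Velica is the FTA partner but 5436.29.79 is not on the preference list; base rate stands.
Duty = 3,315 × ¥1.43 = ¥4,740.45.
Total = ¥0.00 + ¥1,633.40 + ¥4,740.45 = ¥6,373.85.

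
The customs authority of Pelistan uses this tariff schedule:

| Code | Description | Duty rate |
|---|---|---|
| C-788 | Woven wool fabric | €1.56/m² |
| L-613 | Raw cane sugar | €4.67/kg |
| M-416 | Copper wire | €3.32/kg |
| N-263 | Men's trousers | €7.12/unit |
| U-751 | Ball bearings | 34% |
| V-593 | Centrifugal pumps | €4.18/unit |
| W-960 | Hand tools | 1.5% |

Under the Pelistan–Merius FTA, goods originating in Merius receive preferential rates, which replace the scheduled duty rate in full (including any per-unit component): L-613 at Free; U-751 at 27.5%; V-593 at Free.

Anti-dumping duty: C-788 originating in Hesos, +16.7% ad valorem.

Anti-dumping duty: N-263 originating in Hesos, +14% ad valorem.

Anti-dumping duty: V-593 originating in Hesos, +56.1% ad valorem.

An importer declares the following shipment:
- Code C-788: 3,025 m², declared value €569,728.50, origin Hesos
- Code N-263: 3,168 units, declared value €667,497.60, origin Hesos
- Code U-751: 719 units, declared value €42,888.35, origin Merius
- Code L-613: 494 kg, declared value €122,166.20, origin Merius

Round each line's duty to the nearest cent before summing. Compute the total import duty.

€227,663.78

Line 1 (C-788, Hesos, 3,025 m², €569,728.50):
Base rate for C-788 is €1.56/m².
Additional duty on C-788 from Hesos: +16.7% ad valorem. Applied ad valorem rate = 16.7%.
Duty = €569,728.50 × 16.7% + 3,025 × €1.56 = €99,863.66.
Line 2 (N-263, Hesos, 3,168 units, €667,497.60):
Base rate for N-263 is €7.12/unit.
Additional duty on N-263 from Hesos: +14% ad valorem. Applied ad valorem rate = 14%.
Duty = €667,497.60 × 14% + 3,168 × €7.12 = €116,005.82.
Line 3 (U-751, Merius, 719 units, €42,888.35):
Base rate for U-751 is 34%.
Origin Merius qualifies under the Pelistan–Merius agreement and U-751 is covered: preferential rate 27.5% applies instead.
Duty = €42,888.35 × 27.5% = €11,794.30.
Line 4 (L-613, Merius, 494 kg, €122,166.20):
Base rate for L-613 is €4.67/kg.
Origin Merius qualifies under the Pelistan–Merius agreement and L-613 is covered: preferential rate Free applies instead.
Duty = €122,166.20 × 0% = €0.00.
Total = €99,863.66 + €116,005.82 + €11,794.30 + €0.00 = €227,663.78.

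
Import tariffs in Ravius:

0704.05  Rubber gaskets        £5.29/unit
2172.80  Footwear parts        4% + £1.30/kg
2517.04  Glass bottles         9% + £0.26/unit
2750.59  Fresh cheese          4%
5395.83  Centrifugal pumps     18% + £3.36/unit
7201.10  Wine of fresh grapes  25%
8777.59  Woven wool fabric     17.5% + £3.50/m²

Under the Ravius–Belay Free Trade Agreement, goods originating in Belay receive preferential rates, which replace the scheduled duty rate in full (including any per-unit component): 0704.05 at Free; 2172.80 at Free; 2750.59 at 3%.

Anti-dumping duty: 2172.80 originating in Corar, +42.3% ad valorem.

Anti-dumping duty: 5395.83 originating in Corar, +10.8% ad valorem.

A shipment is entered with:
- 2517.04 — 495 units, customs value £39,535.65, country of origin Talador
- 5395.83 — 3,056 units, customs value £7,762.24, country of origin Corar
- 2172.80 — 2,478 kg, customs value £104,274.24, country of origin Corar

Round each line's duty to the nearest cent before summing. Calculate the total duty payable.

Line 1 (2517.04, Talador, 495 units, £39,535.65):
Base rate for 2517.04 is 9% + £0.26/unit.
Duty = £39,535.65 × 9% + 495 × £0.26 = £3,686.91.
Line 2 (5395.83, Corar, 3,056 units, £7,762.24):
Base rate for 5395.83 is 18% + £3.36/unit.
Additional duty on 5395.83 from Corar: +10.8%. Applied ad valorem rate: 18% + 10.8% = 28.8%.
Duty = £7,762.24 × 28.8% + 3,056 × £3.36 = £12,503.69.
Line 3 (2172.80, Corar, 2,478 kg, £104,274.24):
Base rate for 2172.80 is 4% + £1.30/kg.
2172.80 has an FTA preferential rate, but origin Corar is not Belay; base rate stands.
Additional duty on 2172.80 from Corar: +42.3%. Applied ad valorem rate: 4% + 42.3% = 46.3%.
Duty = £104,274.24 × 46.3% + 2,478 × £1.30 = £51,500.37.
Total = £3,686.91 + £12,503.69 + £51,500.37 = £67,690.97.

£67,690.97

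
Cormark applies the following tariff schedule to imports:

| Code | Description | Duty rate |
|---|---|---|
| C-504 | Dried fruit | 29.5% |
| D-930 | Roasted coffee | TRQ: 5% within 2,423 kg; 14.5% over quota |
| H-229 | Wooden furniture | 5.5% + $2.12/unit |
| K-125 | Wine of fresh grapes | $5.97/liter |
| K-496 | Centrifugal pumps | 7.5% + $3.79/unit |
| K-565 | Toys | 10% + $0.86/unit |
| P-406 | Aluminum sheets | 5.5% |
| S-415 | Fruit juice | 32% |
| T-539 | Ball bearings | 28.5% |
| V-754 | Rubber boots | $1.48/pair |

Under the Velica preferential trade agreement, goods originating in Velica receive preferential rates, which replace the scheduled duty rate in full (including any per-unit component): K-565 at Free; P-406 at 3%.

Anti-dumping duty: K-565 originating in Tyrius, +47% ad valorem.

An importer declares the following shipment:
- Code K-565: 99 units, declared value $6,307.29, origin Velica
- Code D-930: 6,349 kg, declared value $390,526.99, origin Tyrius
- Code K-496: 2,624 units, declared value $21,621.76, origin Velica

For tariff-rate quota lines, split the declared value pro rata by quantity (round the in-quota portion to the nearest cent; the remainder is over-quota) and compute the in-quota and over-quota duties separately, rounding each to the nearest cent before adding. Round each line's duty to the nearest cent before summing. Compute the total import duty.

$54,034.33

Line 1 (K-565, Velica, 99 units, $6,307.29):
Base rate for K-565 is 10% + $0.86/unit.
Origin Velica qualifies under the Cormark–Velica agreement and K-565 is covered: preferential rate Free applies instead.
The additional-duty order on K-565 targets Tyrius, not Velica; it does not apply.
Duty = $6,307.29 × 0% = $0.00.
Line 2 (D-930, Tyrius, 6,349 kg, $390,526.99):
Code D-930 is under a tariff-rate quota (threshold 2,423 kg). In-quota: 2,423 kg at 5%; over-quota: 3,926 kg at 14.5%.
Pro-rata value split: in-quota = $390,526.99 × 2,423/6,349 = $149,038.73; over-quota = $390,526.99 − $149,038.73 = $241,488.26.
In-quota duty = $149,038.73 × 5% = $7,451.94. Over-quota duty = $241,488.26 × 14.5% = $35,015.80.
Line duty = $7,451.94 + $35,015.80 = $42,467.74.
Line 3 (K-496, Velica, 2,624 units, $21,621.76):
Base rate for K-496 is 7.5% + $3.79/unit.
Origin Velica is the FTA partner but K-496 is not on the preference list; base rate stands.
Duty = $21,621.76 × 7.5% + 2,624 × $3.79 = $11,566.59.
Total = $0.00 + $42,467.74 + $11,566.59 = $54,034.33.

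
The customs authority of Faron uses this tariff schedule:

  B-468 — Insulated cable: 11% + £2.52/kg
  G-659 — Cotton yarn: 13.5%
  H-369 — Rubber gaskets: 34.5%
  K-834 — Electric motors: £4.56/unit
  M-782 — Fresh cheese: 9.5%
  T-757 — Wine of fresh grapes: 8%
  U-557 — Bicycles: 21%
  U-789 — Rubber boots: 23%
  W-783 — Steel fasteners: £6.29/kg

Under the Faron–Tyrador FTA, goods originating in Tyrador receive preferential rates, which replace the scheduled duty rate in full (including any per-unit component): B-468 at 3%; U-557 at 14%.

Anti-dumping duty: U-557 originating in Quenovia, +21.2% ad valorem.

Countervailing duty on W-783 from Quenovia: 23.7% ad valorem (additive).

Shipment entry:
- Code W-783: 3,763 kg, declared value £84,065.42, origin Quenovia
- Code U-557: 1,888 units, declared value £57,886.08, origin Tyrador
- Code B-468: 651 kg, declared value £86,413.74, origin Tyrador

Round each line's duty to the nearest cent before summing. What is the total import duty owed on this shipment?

£54,289.23

Line 1 (W-783, Quenovia, 3,763 kg, £84,065.42):
Base rate for W-783 is £6.29/kg.
Additional duty on W-783 from Quenovia: +23.7% ad valorem. Applied ad valorem rate = 23.7%.
Duty = £84,065.42 × 23.7% + 3,763 × £6.29 = £43,592.77.
Line 2 (U-557, Tyrador, 1,888 units, £57,886.08):
Base rate for U-557 is 21%.
Origin Tyrador qualifies under the Faron–Tyrador agreement and U-557 is covered: preferential rate 14% applies instead.
The additional-duty order on U-557 targets Quenovia, not Tyrador; it does not apply.
Duty = £57,886.08 × 14% = £8,104.05.
Line 3 (B-468, Tyrador, 651 kg, £86,413.74):
Base rate for B-468 is 11% + £2.52/kg.
Origin Tyrador qualifies under the Faron–Tyrador agreement and B-468 is covered: preferential rate 3% applies instead.
Duty = £86,413.74 × 3% = £2,592.41.
Total = £43,592.77 + £8,104.05 + £2,592.41 = £54,289.23.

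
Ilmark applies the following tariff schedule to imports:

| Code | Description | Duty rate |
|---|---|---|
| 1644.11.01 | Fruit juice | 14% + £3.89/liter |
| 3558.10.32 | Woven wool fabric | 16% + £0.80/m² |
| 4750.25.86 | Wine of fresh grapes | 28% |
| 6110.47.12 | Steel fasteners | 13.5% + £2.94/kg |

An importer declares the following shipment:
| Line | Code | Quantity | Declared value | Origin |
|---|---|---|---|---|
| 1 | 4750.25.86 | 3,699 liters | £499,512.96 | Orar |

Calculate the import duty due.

Line 1 (4750.25.86, Orar, 3,699 liters, £499,512.96):
Base rate for 4750.25.86 is 28%.
Duty = £499,512.96 × 28% = £139,863.63.

£139,863.63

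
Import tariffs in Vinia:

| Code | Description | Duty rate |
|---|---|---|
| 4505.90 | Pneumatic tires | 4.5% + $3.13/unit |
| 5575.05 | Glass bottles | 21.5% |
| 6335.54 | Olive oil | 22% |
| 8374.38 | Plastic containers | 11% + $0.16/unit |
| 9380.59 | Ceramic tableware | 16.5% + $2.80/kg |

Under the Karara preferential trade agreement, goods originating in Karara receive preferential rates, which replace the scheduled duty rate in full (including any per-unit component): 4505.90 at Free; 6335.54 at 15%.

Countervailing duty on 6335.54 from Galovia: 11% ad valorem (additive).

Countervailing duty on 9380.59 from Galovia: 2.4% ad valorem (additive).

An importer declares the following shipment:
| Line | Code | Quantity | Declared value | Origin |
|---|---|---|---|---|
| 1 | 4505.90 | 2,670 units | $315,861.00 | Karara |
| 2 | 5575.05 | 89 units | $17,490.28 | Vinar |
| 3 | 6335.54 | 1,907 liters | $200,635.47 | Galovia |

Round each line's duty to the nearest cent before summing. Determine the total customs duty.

Line 1 (4505.90, Karara, 2,670 units, $315,861.00):
Base rate for 4505.90 is 4.5% + $3.13/unit.
Origin Karara qualifies under the Vinia–Karara agreement and 4505.90 is covered: preferential rate Free applies instead.
Duty = $315,861.00 × 0% = $0.00.
Line 2 (5575.05, Vinar, 89 units, $17,490.28):
Base rate for 5575.05 is 21.5%.
Duty = $17,490.28 × 21.5% = $3,760.41.
Line 3 (6335.54, Galovia, 1,907 liters, $200,635.47):
Base rate for 6335.54 is 22%.
6335.54 has an FTA preferential rate, but origin Galovia is not Karara; base rate stands.
Additional duty on 6335.54 from Galovia: +11%. Applied ad valorem rate: 22% + 11% = 33%.
Duty = $200,635.47 × 33% = $66,209.71.
Total = $0.00 + $3,760.41 + $66,209.71 = $69,970.12.

$69,970.12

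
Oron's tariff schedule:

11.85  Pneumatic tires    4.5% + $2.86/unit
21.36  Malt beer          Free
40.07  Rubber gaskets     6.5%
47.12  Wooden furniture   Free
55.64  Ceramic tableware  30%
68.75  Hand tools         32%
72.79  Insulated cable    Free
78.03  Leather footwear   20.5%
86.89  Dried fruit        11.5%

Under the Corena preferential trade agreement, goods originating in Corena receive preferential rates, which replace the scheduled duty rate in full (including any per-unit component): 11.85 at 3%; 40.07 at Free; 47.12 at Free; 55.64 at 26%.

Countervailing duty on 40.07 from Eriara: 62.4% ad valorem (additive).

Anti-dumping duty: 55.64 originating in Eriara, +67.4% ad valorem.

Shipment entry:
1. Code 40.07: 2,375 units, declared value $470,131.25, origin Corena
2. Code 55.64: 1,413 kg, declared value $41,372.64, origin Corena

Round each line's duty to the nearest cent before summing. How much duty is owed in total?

$10,756.89

Line 1 (40.07, Corena, 2,375 units, $470,131.25):
Base rate for 40.07 is 6.5%.
Origin Corena qualifies under the Oron–Corena agreement and 40.07 is covered: preferential rate Free applies instead.
The additional-duty order on 40.07 targets Eriara, not Corena; it does not apply.
Duty = $470,131.25 × 0% = $0.00.
Line 2 (55.64, Corena, 1,413 kg, $41,372.64):
Base rate for 55.64 is 30%.
Origin Corena qualifies under the Oron–Corena agreement and 55.64 is covered: preferential rate 26% applies instead.
The additional-duty order on 55.64 targets Eriara, not Corena; it does not apply.
Duty = $41,372.64 × 26% = $10,756.89.
Total = $0.00 + $10,756.89 = $10,756.89.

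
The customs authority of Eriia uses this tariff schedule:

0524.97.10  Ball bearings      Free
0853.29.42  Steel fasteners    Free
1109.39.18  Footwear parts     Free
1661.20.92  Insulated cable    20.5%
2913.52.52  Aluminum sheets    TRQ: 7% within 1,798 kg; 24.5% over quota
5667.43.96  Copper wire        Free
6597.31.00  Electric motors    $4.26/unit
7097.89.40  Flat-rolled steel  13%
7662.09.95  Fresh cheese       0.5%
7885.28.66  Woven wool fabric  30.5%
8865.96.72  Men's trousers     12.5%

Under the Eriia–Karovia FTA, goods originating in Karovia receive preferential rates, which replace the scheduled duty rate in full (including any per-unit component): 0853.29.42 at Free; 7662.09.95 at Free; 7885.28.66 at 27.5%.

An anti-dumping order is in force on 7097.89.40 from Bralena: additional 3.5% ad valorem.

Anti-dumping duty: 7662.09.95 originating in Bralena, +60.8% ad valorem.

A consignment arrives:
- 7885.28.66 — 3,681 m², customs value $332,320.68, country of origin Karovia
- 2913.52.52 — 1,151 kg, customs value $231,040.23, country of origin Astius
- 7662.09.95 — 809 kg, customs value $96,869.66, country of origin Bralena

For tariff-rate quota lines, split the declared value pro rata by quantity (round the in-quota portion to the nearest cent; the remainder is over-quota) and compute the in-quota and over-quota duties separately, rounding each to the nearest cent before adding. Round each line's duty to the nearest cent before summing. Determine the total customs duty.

Line 1 (7885.28.66, Karovia, 3,681 m², $332,320.68):
Base rate for 7885.28.66 is 30.5%.
Origin Karovia qualifies under the Eriia–Karovia agreement and 7885.28.66 is covered: preferential rate 27.5% applies instead.
Duty = $332,320.68 × 27.5% = $91,388.19.
Line 2 (2913.52.52, Astius, 1,151 kg, $231,040.23):
Code 2913.52.52 is under a tariff-rate quota (threshold 1,798 kg). Quantity 1,151 kg is within the quota, so the in-quota rate 7% applies to the full value.
Duty = $231,040.23 × 7% = $16,172.82.
Line 3 (7662.09.95, Bralena, 809 kg, $96,869.66):
Base rate for 7662.09.95 is 0.5%.
7662.09.95 has an FTA preferential rate, but origin Bralena is not Karovia; base rate stands.
Additional duty on 7662.09.95 from Bralena: +60.8%. Applied ad valorem rate: 0.5% + 60.8% = 61.3%.
Duty = $96,869.66 × 61.3% = $59,381.10.
Total = $91,388.19 + $16,172.82 + $59,381.10 = $166,942.11.

$166,942.11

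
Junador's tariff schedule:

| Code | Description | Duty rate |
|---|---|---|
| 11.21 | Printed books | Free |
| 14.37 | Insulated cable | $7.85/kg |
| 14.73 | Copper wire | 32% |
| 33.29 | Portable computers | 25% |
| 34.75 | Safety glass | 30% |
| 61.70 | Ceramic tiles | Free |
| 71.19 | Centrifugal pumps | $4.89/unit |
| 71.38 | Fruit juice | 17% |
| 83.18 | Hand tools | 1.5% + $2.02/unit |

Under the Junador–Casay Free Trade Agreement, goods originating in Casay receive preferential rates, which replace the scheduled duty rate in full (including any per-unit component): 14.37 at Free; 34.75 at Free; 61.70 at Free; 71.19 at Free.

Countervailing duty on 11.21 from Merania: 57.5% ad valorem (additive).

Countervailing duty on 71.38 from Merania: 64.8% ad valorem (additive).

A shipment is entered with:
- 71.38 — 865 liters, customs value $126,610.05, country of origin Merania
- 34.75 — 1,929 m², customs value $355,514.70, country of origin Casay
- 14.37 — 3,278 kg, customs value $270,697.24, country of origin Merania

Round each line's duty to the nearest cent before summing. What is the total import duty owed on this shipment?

$129,299.32

Line 1 (71.38, Merania, 865 liters, $126,610.05):
Base rate for 71.38 is 17%.
Additional duty on 71.38 from Merania: +64.8%. Applied ad valorem rate: 17% + 64.8% = 81.8%.
Duty = $126,610.05 × 81.8% = $103,567.02.
Line 2 (34.75, Casay, 1,929 m², $355,514.70):
Base rate for 34.75 is 30%.
Origin Casay qualifies under the Junador–Casay agreement and 34.75 is covered: preferential rate Free applies instead.
Duty = $355,514.70 × 0% = $0.00.
Line 3 (14.37, Merania, 3,278 kg, $270,697.24):
Base rate for 14.37 is $7.85/kg.
14.37 has an FTA preferential rate, but origin Merania is not Casay; base rate stands.
Duty = 3,278 × $7.85 = $25,732.30.
Total = $103,567.02 + $0.00 + $25,732.30 = $129,299.32.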